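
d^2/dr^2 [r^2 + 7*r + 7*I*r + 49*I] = 2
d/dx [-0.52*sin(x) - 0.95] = -0.52*cos(x)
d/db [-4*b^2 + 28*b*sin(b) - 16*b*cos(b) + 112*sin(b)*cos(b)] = 16*b*sin(b) + 28*b*cos(b) - 8*b + 28*sin(b) - 16*cos(b) + 112*cos(2*b)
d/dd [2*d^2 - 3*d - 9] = 4*d - 3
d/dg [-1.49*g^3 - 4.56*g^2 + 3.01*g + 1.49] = -4.47*g^2 - 9.12*g + 3.01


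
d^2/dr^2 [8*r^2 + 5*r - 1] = 16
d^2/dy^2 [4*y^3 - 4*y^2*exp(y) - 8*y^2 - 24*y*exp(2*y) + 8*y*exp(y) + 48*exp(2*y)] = -4*y^2*exp(y) - 96*y*exp(2*y) - 8*y*exp(y) + 24*y + 96*exp(2*y) + 8*exp(y) - 16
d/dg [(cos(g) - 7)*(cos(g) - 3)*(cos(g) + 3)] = (-3*cos(g)^2 + 14*cos(g) + 9)*sin(g)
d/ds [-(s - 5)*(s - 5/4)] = 25/4 - 2*s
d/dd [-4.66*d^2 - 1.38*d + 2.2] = -9.32*d - 1.38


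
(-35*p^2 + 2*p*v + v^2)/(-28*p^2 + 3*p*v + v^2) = (5*p - v)/(4*p - v)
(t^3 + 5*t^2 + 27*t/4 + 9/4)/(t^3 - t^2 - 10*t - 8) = (t^3 + 5*t^2 + 27*t/4 + 9/4)/(t^3 - t^2 - 10*t - 8)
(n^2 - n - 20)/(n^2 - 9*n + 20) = (n + 4)/(n - 4)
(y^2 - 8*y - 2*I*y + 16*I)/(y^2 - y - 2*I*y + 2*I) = (y - 8)/(y - 1)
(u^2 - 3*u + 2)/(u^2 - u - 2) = (u - 1)/(u + 1)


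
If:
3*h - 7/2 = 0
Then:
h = 7/6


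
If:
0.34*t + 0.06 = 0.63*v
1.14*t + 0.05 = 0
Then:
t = -0.04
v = 0.07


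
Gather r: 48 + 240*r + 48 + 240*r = 480*r + 96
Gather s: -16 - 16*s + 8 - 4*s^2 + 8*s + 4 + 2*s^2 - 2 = -2*s^2 - 8*s - 6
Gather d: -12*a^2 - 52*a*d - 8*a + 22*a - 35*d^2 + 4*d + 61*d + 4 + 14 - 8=-12*a^2 + 14*a - 35*d^2 + d*(65 - 52*a) + 10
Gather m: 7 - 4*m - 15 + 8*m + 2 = 4*m - 6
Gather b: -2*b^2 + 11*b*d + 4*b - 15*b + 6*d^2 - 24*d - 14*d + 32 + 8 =-2*b^2 + b*(11*d - 11) + 6*d^2 - 38*d + 40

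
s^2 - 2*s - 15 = (s - 5)*(s + 3)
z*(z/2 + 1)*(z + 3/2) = z^3/2 + 7*z^2/4 + 3*z/2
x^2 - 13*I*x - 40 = (x - 8*I)*(x - 5*I)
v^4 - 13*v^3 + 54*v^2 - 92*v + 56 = (v - 7)*(v - 2)^3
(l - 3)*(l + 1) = l^2 - 2*l - 3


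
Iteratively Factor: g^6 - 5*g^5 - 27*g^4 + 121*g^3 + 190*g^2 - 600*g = (g + 3)*(g^5 - 8*g^4 - 3*g^3 + 130*g^2 - 200*g) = (g - 5)*(g + 3)*(g^4 - 3*g^3 - 18*g^2 + 40*g) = (g - 5)*(g + 3)*(g + 4)*(g^3 - 7*g^2 + 10*g) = (g - 5)^2*(g + 3)*(g + 4)*(g^2 - 2*g) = g*(g - 5)^2*(g + 3)*(g + 4)*(g - 2)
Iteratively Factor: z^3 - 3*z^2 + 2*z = (z - 1)*(z^2 - 2*z) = z*(z - 1)*(z - 2)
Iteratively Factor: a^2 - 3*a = (a)*(a - 3)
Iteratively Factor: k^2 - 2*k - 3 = (k + 1)*(k - 3)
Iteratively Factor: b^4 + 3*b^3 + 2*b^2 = (b + 2)*(b^3 + b^2) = b*(b + 2)*(b^2 + b) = b^2*(b + 2)*(b + 1)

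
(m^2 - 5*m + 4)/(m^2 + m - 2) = (m - 4)/(m + 2)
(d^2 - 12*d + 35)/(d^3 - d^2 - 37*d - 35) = (d - 5)/(d^2 + 6*d + 5)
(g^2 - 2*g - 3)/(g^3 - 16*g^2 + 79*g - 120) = (g + 1)/(g^2 - 13*g + 40)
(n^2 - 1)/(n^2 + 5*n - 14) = (n^2 - 1)/(n^2 + 5*n - 14)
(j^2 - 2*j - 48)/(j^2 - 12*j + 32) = (j + 6)/(j - 4)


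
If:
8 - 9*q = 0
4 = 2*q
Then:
No Solution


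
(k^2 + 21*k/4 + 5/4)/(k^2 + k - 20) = (k + 1/4)/(k - 4)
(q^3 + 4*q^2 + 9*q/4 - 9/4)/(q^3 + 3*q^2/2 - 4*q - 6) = (2*q^2 + 5*q - 3)/(2*(q^2 - 4))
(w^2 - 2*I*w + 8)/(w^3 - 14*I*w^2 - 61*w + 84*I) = (w + 2*I)/(w^2 - 10*I*w - 21)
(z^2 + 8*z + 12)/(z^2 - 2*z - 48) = (z + 2)/(z - 8)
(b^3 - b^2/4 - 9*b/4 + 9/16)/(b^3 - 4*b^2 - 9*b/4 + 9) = (b - 1/4)/(b - 4)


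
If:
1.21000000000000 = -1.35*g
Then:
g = -0.90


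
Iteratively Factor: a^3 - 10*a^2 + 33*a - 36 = (a - 3)*(a^2 - 7*a + 12) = (a - 3)^2*(a - 4)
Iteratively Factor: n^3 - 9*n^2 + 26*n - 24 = (n - 4)*(n^2 - 5*n + 6) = (n - 4)*(n - 2)*(n - 3)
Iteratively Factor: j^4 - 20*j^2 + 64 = (j - 2)*(j^3 + 2*j^2 - 16*j - 32) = (j - 4)*(j - 2)*(j^2 + 6*j + 8) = (j - 4)*(j - 2)*(j + 2)*(j + 4)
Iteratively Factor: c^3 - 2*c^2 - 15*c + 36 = (c - 3)*(c^2 + c - 12) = (c - 3)^2*(c + 4)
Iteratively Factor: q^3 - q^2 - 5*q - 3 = (q - 3)*(q^2 + 2*q + 1) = (q - 3)*(q + 1)*(q + 1)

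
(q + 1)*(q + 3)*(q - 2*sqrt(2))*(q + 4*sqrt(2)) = q^4 + 2*sqrt(2)*q^3 + 4*q^3 - 13*q^2 + 8*sqrt(2)*q^2 - 64*q + 6*sqrt(2)*q - 48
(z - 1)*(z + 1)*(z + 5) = z^3 + 5*z^2 - z - 5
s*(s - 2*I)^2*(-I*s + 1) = -I*s^4 - 3*s^3 - 4*s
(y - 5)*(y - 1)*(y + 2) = y^3 - 4*y^2 - 7*y + 10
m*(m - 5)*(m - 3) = m^3 - 8*m^2 + 15*m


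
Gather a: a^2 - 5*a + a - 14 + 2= a^2 - 4*a - 12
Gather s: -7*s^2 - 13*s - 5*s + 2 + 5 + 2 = -7*s^2 - 18*s + 9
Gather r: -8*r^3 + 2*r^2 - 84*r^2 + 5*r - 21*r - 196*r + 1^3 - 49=-8*r^3 - 82*r^2 - 212*r - 48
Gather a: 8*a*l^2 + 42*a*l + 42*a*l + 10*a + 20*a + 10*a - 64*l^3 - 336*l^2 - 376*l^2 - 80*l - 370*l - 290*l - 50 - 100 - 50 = a*(8*l^2 + 84*l + 40) - 64*l^3 - 712*l^2 - 740*l - 200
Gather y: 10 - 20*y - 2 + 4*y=8 - 16*y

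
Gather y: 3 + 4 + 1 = 8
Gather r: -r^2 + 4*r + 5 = -r^2 + 4*r + 5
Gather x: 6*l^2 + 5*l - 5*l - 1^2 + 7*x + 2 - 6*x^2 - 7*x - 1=6*l^2 - 6*x^2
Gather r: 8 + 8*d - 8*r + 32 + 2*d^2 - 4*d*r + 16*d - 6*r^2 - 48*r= 2*d^2 + 24*d - 6*r^2 + r*(-4*d - 56) + 40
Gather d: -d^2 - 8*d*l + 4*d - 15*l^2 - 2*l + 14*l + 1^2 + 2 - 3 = -d^2 + d*(4 - 8*l) - 15*l^2 + 12*l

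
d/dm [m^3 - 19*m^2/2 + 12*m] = 3*m^2 - 19*m + 12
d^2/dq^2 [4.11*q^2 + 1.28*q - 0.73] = 8.22000000000000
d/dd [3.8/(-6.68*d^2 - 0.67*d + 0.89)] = (50.768*d + 2.546)/(6.68*d^2 + 0.67*d - 0.89)^2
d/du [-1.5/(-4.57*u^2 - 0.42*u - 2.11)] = (-13.71*u - 0.63)/(4.57*u^2 + 0.42*u + 2.11)^2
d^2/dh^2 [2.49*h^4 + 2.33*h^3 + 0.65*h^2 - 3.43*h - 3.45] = 29.88*h^2 + 13.98*h + 1.3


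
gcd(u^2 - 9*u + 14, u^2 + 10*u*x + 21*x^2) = 1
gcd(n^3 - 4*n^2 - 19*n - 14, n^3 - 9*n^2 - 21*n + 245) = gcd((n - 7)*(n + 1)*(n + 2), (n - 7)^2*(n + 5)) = n - 7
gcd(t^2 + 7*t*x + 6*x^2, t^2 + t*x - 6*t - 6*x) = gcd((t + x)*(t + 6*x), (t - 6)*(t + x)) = t + x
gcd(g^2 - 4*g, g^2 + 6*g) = g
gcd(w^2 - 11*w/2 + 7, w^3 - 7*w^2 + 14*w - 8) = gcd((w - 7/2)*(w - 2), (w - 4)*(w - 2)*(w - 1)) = w - 2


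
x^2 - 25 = (x - 5)*(x + 5)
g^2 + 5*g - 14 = (g - 2)*(g + 7)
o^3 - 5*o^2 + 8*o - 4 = (o - 2)^2*(o - 1)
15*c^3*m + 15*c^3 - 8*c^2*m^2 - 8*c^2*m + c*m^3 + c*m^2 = (-5*c + m)*(-3*c + m)*(c*m + c)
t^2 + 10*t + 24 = (t + 4)*(t + 6)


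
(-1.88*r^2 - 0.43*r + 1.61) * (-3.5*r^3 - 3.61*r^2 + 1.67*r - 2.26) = 6.58*r^5 + 8.2918*r^4 - 7.2223*r^3 - 2.2814*r^2 + 3.6605*r - 3.6386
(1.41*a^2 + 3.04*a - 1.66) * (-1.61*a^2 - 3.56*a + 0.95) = -2.2701*a^4 - 9.914*a^3 - 6.8103*a^2 + 8.7976*a - 1.577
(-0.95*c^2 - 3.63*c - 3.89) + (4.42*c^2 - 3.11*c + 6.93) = 3.47*c^2 - 6.74*c + 3.04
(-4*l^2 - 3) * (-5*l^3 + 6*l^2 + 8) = 20*l^5 - 24*l^4 + 15*l^3 - 50*l^2 - 24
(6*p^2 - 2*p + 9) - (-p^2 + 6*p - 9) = 7*p^2 - 8*p + 18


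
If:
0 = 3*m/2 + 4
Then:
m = -8/3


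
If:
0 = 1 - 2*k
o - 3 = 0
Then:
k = 1/2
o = 3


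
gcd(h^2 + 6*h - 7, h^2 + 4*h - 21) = h + 7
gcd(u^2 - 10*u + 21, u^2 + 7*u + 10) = 1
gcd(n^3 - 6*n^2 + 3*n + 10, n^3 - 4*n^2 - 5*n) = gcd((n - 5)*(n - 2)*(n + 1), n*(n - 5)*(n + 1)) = n^2 - 4*n - 5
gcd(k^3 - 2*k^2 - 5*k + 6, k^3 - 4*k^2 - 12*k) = k + 2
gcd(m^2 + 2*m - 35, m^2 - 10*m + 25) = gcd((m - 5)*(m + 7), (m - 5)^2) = m - 5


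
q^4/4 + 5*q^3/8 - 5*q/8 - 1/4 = (q/4 + 1/2)*(q - 1)*(q + 1/2)*(q + 1)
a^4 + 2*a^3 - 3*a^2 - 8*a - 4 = (a - 2)*(a + 1)^2*(a + 2)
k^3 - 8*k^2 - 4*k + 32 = (k - 8)*(k - 2)*(k + 2)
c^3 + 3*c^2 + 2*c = c*(c + 1)*(c + 2)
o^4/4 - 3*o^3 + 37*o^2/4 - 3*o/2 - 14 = (o/4 + 1/4)*(o - 7)*(o - 4)*(o - 2)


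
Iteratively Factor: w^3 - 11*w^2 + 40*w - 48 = (w - 3)*(w^2 - 8*w + 16) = (w - 4)*(w - 3)*(w - 4)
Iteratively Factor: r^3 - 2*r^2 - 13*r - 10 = (r + 1)*(r^2 - 3*r - 10) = (r + 1)*(r + 2)*(r - 5)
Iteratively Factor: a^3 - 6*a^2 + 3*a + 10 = (a - 5)*(a^2 - a - 2) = (a - 5)*(a - 2)*(a + 1)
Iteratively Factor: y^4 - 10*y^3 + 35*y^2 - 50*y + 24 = (y - 3)*(y^3 - 7*y^2 + 14*y - 8) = (y - 3)*(y - 2)*(y^2 - 5*y + 4) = (y - 4)*(y - 3)*(y - 2)*(y - 1)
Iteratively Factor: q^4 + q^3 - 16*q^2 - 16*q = (q - 4)*(q^3 + 5*q^2 + 4*q) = (q - 4)*(q + 1)*(q^2 + 4*q) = q*(q - 4)*(q + 1)*(q + 4)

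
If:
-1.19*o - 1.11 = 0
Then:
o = -0.93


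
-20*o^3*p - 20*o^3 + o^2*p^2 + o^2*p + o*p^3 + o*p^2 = (-4*o + p)*(5*o + p)*(o*p + o)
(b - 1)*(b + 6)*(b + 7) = b^3 + 12*b^2 + 29*b - 42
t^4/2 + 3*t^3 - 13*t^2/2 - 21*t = t*(t/2 + 1)*(t - 3)*(t + 7)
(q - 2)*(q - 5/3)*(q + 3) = q^3 - 2*q^2/3 - 23*q/3 + 10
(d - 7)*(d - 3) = d^2 - 10*d + 21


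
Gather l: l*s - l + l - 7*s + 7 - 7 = l*s - 7*s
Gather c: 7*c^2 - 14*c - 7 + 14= 7*c^2 - 14*c + 7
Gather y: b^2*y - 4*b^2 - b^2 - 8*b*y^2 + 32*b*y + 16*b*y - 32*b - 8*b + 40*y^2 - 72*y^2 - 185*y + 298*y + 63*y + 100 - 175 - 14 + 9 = -5*b^2 - 40*b + y^2*(-8*b - 32) + y*(b^2 + 48*b + 176) - 80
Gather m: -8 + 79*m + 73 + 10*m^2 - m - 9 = 10*m^2 + 78*m + 56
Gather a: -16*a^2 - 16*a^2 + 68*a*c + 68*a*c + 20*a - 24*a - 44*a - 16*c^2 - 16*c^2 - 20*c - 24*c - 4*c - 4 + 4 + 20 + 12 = -32*a^2 + a*(136*c - 48) - 32*c^2 - 48*c + 32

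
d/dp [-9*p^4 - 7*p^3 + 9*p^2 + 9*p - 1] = -36*p^3 - 21*p^2 + 18*p + 9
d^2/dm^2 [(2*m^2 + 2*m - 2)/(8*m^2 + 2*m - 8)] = 6*(4*m^3 + 12*m + 1)/(64*m^6 + 48*m^5 - 180*m^4 - 95*m^3 + 180*m^2 + 48*m - 64)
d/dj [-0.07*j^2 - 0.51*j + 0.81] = -0.14*j - 0.51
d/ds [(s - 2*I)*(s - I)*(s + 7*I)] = 3*s^2 + 8*I*s + 19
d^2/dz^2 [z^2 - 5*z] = 2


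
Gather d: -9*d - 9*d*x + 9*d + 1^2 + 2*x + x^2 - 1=-9*d*x + x^2 + 2*x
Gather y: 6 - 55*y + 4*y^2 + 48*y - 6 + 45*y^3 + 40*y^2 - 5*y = 45*y^3 + 44*y^2 - 12*y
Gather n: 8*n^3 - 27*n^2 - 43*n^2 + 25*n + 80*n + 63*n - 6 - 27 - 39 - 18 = 8*n^3 - 70*n^2 + 168*n - 90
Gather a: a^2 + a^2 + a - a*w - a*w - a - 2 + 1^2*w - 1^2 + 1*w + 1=2*a^2 - 2*a*w + 2*w - 2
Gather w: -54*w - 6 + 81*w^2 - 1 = 81*w^2 - 54*w - 7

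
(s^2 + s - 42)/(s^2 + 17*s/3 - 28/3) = 3*(s - 6)/(3*s - 4)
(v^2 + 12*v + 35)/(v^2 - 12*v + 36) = (v^2 + 12*v + 35)/(v^2 - 12*v + 36)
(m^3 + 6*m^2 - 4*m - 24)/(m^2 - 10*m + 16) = (m^2 + 8*m + 12)/(m - 8)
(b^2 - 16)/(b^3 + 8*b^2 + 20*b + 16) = (b - 4)/(b^2 + 4*b + 4)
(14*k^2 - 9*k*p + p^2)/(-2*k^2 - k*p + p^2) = (-7*k + p)/(k + p)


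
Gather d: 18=18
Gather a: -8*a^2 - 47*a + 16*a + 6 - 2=-8*a^2 - 31*a + 4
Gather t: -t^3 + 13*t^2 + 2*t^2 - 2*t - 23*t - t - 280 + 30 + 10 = -t^3 + 15*t^2 - 26*t - 240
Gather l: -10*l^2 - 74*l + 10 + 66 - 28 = -10*l^2 - 74*l + 48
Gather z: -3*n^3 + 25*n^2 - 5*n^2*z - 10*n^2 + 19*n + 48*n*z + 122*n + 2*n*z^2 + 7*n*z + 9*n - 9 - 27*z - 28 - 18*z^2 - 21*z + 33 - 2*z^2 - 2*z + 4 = -3*n^3 + 15*n^2 + 150*n + z^2*(2*n - 20) + z*(-5*n^2 + 55*n - 50)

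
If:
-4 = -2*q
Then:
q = 2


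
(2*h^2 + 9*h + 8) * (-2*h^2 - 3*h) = -4*h^4 - 24*h^3 - 43*h^2 - 24*h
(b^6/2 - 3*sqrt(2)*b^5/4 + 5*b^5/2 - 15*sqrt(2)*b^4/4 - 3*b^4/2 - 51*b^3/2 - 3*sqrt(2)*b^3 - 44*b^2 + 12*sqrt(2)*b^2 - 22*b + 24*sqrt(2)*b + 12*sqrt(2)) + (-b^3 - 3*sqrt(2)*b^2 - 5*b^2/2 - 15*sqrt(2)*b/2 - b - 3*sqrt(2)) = b^6/2 - 3*sqrt(2)*b^5/4 + 5*b^5/2 - 15*sqrt(2)*b^4/4 - 3*b^4/2 - 53*b^3/2 - 3*sqrt(2)*b^3 - 93*b^2/2 + 9*sqrt(2)*b^2 - 23*b + 33*sqrt(2)*b/2 + 9*sqrt(2)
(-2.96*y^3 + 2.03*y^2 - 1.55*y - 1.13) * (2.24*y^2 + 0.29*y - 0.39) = -6.6304*y^5 + 3.6888*y^4 - 1.7289*y^3 - 3.7724*y^2 + 0.2768*y + 0.4407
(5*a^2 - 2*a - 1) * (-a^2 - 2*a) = -5*a^4 - 8*a^3 + 5*a^2 + 2*a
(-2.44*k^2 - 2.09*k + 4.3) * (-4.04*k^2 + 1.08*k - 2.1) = 9.8576*k^4 + 5.8084*k^3 - 14.5052*k^2 + 9.033*k - 9.03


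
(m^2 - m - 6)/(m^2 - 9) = (m + 2)/(m + 3)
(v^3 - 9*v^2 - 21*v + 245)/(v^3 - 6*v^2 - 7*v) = (v^2 - 2*v - 35)/(v*(v + 1))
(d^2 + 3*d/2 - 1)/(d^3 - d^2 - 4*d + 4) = (d - 1/2)/(d^2 - 3*d + 2)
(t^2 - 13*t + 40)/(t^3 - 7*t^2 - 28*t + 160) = (t - 5)/(t^2 + t - 20)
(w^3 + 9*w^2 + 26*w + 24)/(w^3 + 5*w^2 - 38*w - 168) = (w^2 + 5*w + 6)/(w^2 + w - 42)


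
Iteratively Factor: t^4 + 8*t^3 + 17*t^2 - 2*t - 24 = (t + 2)*(t^3 + 6*t^2 + 5*t - 12) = (t + 2)*(t + 3)*(t^2 + 3*t - 4) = (t - 1)*(t + 2)*(t + 3)*(t + 4)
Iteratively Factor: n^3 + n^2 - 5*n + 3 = (n - 1)*(n^2 + 2*n - 3) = (n - 1)*(n + 3)*(n - 1)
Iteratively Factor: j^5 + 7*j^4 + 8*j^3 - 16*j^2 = (j + 4)*(j^4 + 3*j^3 - 4*j^2) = j*(j + 4)*(j^3 + 3*j^2 - 4*j) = j*(j - 1)*(j + 4)*(j^2 + 4*j) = j^2*(j - 1)*(j + 4)*(j + 4)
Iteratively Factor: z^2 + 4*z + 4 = (z + 2)*(z + 2)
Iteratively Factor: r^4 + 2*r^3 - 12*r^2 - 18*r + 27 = (r - 1)*(r^3 + 3*r^2 - 9*r - 27) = (r - 1)*(r + 3)*(r^2 - 9) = (r - 1)*(r + 3)^2*(r - 3)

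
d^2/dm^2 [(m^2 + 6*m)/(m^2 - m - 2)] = 2*(7*m^3 + 6*m^2 + 36*m - 8)/(m^6 - 3*m^5 - 3*m^4 + 11*m^3 + 6*m^2 - 12*m - 8)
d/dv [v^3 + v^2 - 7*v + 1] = 3*v^2 + 2*v - 7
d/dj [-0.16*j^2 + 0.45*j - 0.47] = 0.45 - 0.32*j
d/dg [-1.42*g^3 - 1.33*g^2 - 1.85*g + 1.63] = -4.26*g^2 - 2.66*g - 1.85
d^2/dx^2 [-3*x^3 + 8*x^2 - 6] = 16 - 18*x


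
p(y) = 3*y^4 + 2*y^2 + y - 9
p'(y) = 12*y^3 + 4*y + 1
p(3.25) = 350.07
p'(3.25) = 425.94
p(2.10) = 60.26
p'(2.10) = 120.53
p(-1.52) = 10.11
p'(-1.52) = -47.22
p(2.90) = 222.90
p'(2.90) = 305.27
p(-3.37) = 397.28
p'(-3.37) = -471.75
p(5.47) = 2742.09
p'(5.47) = 1986.89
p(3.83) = 669.70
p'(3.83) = 690.50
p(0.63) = -7.10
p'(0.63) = 6.52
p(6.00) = 3957.00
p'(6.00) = 2617.00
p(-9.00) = 19827.00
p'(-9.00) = -8783.00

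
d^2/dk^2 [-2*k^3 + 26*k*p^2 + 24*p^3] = -12*k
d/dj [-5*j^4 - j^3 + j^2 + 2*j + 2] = -20*j^3 - 3*j^2 + 2*j + 2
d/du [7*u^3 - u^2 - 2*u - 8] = 21*u^2 - 2*u - 2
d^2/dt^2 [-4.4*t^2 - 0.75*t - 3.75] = -8.80000000000000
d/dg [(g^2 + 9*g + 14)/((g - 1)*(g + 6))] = 4*(-g^2 - 10*g - 31)/(g^4 + 10*g^3 + 13*g^2 - 60*g + 36)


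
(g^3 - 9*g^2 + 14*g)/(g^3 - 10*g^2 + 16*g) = (g - 7)/(g - 8)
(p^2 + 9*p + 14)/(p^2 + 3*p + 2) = (p + 7)/(p + 1)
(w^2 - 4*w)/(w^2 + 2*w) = (w - 4)/(w + 2)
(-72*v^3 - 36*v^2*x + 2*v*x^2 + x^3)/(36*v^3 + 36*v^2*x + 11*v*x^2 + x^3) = (-6*v + x)/(3*v + x)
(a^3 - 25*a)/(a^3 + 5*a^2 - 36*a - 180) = a*(a - 5)/(a^2 - 36)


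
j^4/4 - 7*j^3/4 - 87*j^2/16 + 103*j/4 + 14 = (j/4 + 1)*(j - 8)*(j - 7/2)*(j + 1/2)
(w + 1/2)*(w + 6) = w^2 + 13*w/2 + 3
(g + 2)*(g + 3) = g^2 + 5*g + 6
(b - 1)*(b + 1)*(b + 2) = b^3 + 2*b^2 - b - 2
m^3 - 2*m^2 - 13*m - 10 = (m - 5)*(m + 1)*(m + 2)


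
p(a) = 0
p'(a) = 0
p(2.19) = 0.00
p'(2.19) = 0.00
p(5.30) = 0.00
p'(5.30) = 0.00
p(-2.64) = 0.00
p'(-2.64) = 0.00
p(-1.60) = 0.00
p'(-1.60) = 0.00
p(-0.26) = 0.00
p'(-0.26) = 0.00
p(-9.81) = 0.00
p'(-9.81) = 0.00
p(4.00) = 0.00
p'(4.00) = 0.00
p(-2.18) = 0.00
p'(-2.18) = 0.00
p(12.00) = 0.00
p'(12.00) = 0.00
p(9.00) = 0.00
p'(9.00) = 0.00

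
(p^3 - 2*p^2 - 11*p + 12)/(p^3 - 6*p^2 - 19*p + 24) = (p - 4)/(p - 8)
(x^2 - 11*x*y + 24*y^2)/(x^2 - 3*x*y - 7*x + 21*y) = (x - 8*y)/(x - 7)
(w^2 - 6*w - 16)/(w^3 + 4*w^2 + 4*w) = (w - 8)/(w*(w + 2))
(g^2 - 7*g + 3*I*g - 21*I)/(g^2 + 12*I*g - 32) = (g^2 + g*(-7 + 3*I) - 21*I)/(g^2 + 12*I*g - 32)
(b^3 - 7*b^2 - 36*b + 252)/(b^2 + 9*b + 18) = (b^2 - 13*b + 42)/(b + 3)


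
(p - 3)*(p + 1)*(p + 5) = p^3 + 3*p^2 - 13*p - 15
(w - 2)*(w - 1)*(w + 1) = w^3 - 2*w^2 - w + 2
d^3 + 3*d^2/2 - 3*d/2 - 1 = (d - 1)*(d + 1/2)*(d + 2)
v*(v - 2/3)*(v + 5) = v^3 + 13*v^2/3 - 10*v/3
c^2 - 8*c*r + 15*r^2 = (c - 5*r)*(c - 3*r)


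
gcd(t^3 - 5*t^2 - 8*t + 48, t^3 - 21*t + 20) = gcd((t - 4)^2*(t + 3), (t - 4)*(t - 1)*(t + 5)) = t - 4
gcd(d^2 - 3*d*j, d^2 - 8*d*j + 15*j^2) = d - 3*j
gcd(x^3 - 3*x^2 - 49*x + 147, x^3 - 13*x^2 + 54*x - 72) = x - 3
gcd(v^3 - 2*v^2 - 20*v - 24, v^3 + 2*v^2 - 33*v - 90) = v - 6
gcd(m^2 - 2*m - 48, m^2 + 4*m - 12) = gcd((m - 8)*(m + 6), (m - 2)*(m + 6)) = m + 6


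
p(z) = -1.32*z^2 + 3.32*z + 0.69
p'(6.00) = -12.52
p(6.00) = -26.91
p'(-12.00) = 35.00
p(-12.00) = -229.23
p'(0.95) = 0.81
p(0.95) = 2.65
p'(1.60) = -0.90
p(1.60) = 2.62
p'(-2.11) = 8.89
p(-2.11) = -12.19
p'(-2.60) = 10.18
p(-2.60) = -16.87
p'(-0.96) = 5.85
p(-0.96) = -3.71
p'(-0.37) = 4.30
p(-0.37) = -0.72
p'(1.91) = -1.72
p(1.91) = 2.22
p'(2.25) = -2.62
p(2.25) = 1.48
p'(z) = 3.32 - 2.64*z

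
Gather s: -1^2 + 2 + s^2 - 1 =s^2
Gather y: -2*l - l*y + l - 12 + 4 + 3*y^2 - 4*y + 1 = -l + 3*y^2 + y*(-l - 4) - 7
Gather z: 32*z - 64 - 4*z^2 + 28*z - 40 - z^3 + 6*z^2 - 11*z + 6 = -z^3 + 2*z^2 + 49*z - 98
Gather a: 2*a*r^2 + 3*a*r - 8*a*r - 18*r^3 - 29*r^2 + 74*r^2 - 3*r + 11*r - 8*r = a*(2*r^2 - 5*r) - 18*r^3 + 45*r^2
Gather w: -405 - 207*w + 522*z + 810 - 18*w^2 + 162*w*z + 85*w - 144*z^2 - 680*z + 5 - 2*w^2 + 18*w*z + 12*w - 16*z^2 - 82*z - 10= -20*w^2 + w*(180*z - 110) - 160*z^2 - 240*z + 400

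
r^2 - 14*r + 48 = (r - 8)*(r - 6)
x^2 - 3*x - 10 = (x - 5)*(x + 2)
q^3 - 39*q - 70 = (q - 7)*(q + 2)*(q + 5)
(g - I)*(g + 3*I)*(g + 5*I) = g^3 + 7*I*g^2 - 7*g + 15*I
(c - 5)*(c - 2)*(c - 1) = c^3 - 8*c^2 + 17*c - 10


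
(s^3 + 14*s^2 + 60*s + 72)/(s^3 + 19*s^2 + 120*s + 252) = (s + 2)/(s + 7)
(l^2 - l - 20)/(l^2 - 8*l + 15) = (l + 4)/(l - 3)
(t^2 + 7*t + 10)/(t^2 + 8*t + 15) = (t + 2)/(t + 3)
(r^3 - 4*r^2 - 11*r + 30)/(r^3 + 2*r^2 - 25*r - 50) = (r^2 + r - 6)/(r^2 + 7*r + 10)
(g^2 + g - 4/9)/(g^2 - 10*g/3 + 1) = (g + 4/3)/(g - 3)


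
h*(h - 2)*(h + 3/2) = h^3 - h^2/2 - 3*h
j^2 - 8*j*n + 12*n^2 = (j - 6*n)*(j - 2*n)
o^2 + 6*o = o*(o + 6)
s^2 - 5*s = s*(s - 5)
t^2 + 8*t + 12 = (t + 2)*(t + 6)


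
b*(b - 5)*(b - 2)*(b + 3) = b^4 - 4*b^3 - 11*b^2 + 30*b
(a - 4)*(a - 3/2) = a^2 - 11*a/2 + 6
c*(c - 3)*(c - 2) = c^3 - 5*c^2 + 6*c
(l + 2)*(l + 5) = l^2 + 7*l + 10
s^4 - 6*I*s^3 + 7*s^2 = s^2*(s - 7*I)*(s + I)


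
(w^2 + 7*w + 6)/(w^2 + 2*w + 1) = (w + 6)/(w + 1)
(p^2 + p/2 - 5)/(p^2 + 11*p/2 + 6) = (2*p^2 + p - 10)/(2*p^2 + 11*p + 12)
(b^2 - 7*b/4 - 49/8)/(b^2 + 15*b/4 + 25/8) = (8*b^2 - 14*b - 49)/(8*b^2 + 30*b + 25)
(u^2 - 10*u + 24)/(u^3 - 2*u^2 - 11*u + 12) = (u - 6)/(u^2 + 2*u - 3)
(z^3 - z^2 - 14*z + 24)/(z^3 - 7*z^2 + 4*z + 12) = (z^2 + z - 12)/(z^2 - 5*z - 6)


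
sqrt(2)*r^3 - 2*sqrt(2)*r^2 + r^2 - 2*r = r*(r - 2)*(sqrt(2)*r + 1)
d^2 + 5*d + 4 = (d + 1)*(d + 4)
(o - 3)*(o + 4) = o^2 + o - 12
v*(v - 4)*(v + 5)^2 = v^4 + 6*v^3 - 15*v^2 - 100*v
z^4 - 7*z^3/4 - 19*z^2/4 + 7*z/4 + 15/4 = (z - 3)*(z - 1)*(z + 1)*(z + 5/4)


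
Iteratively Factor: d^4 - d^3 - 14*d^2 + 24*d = (d)*(d^3 - d^2 - 14*d + 24) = d*(d + 4)*(d^2 - 5*d + 6) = d*(d - 3)*(d + 4)*(d - 2)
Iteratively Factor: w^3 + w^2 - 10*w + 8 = (w - 2)*(w^2 + 3*w - 4) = (w - 2)*(w - 1)*(w + 4)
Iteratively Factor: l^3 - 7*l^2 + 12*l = (l - 3)*(l^2 - 4*l) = l*(l - 3)*(l - 4)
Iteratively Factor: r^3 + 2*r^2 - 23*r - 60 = (r + 3)*(r^2 - r - 20) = (r - 5)*(r + 3)*(r + 4)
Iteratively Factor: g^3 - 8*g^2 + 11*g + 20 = (g - 4)*(g^2 - 4*g - 5) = (g - 5)*(g - 4)*(g + 1)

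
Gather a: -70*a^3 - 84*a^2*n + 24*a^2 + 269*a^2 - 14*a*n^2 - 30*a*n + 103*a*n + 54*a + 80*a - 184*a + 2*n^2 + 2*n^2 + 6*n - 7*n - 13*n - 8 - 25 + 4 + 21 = -70*a^3 + a^2*(293 - 84*n) + a*(-14*n^2 + 73*n - 50) + 4*n^2 - 14*n - 8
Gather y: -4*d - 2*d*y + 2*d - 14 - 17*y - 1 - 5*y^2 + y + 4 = -2*d - 5*y^2 + y*(-2*d - 16) - 11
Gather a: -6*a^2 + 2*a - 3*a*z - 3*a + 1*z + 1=-6*a^2 + a*(-3*z - 1) + z + 1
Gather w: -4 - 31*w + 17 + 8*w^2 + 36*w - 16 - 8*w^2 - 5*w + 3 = 0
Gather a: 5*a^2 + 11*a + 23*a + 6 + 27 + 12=5*a^2 + 34*a + 45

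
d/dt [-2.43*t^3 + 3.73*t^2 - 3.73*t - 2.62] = -7.29*t^2 + 7.46*t - 3.73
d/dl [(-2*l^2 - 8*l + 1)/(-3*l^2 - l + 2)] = (-22*l^2 - 2*l - 15)/(9*l^4 + 6*l^3 - 11*l^2 - 4*l + 4)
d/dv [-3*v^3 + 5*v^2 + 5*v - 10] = -9*v^2 + 10*v + 5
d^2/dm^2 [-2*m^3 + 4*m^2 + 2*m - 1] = 8 - 12*m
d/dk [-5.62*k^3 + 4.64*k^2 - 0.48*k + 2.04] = -16.86*k^2 + 9.28*k - 0.48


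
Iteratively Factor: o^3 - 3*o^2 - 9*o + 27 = (o - 3)*(o^2 - 9) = (o - 3)^2*(o + 3)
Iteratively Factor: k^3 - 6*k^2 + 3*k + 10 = (k - 2)*(k^2 - 4*k - 5) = (k - 5)*(k - 2)*(k + 1)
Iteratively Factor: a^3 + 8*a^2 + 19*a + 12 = (a + 1)*(a^2 + 7*a + 12) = (a + 1)*(a + 4)*(a + 3)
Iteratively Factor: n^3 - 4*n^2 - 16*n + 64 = (n - 4)*(n^2 - 16) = (n - 4)*(n + 4)*(n - 4)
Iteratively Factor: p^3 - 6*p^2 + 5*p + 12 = (p + 1)*(p^2 - 7*p + 12) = (p - 3)*(p + 1)*(p - 4)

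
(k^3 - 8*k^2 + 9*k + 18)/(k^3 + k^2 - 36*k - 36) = (k - 3)/(k + 6)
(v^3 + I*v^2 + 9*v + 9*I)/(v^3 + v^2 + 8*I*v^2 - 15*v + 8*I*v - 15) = (v^2 - 2*I*v + 3)/(v^2 + v*(1 + 5*I) + 5*I)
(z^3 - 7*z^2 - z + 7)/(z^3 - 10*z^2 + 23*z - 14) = (z + 1)/(z - 2)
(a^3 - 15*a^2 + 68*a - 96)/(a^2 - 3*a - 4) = (a^2 - 11*a + 24)/(a + 1)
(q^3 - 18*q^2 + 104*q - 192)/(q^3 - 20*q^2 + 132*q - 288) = (q - 4)/(q - 6)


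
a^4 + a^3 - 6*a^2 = a^2*(a - 2)*(a + 3)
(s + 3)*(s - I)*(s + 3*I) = s^3 + 3*s^2 + 2*I*s^2 + 3*s + 6*I*s + 9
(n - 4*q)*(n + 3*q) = n^2 - n*q - 12*q^2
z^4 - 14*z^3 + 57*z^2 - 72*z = z*(z - 8)*(z - 3)^2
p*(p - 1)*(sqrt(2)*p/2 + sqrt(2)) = sqrt(2)*p^3/2 + sqrt(2)*p^2/2 - sqrt(2)*p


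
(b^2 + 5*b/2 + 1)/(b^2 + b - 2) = (b + 1/2)/(b - 1)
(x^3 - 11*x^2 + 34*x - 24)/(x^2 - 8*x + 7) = (x^2 - 10*x + 24)/(x - 7)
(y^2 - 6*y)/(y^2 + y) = (y - 6)/(y + 1)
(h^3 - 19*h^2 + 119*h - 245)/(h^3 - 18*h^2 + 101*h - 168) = (h^2 - 12*h + 35)/(h^2 - 11*h + 24)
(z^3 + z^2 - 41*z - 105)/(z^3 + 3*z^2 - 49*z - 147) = (z + 5)/(z + 7)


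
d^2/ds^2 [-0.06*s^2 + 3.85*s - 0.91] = -0.120000000000000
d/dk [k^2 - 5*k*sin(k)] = -5*k*cos(k) + 2*k - 5*sin(k)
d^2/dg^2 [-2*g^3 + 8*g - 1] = -12*g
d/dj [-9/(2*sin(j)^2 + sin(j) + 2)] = 9*(4*sin(j) + 1)*cos(j)/(sin(j) - cos(2*j) + 3)^2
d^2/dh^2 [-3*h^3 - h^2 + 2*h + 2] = -18*h - 2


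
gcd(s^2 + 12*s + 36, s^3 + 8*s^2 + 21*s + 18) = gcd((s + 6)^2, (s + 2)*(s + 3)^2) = 1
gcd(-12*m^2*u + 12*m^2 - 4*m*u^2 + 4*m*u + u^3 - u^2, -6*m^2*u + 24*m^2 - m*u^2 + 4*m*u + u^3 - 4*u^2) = 2*m + u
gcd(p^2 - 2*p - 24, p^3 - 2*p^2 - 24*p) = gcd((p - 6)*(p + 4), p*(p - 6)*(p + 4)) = p^2 - 2*p - 24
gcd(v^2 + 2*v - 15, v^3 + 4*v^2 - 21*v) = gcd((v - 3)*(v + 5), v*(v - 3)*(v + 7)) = v - 3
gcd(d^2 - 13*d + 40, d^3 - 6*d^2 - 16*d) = d - 8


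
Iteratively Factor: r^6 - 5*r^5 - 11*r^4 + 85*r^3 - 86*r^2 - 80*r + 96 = (r - 4)*(r^5 - r^4 - 15*r^3 + 25*r^2 + 14*r - 24) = (r - 4)*(r - 3)*(r^4 + 2*r^3 - 9*r^2 - 2*r + 8) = (r - 4)*(r - 3)*(r + 1)*(r^3 + r^2 - 10*r + 8) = (r - 4)*(r - 3)*(r - 2)*(r + 1)*(r^2 + 3*r - 4) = (r - 4)*(r - 3)*(r - 2)*(r - 1)*(r + 1)*(r + 4)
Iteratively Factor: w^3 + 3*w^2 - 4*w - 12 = (w + 2)*(w^2 + w - 6) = (w - 2)*(w + 2)*(w + 3)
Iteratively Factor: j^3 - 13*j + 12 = (j - 1)*(j^2 + j - 12) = (j - 3)*(j - 1)*(j + 4)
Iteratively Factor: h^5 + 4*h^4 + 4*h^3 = (h)*(h^4 + 4*h^3 + 4*h^2) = h^2*(h^3 + 4*h^2 + 4*h) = h^3*(h^2 + 4*h + 4) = h^3*(h + 2)*(h + 2)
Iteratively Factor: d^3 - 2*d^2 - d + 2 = (d - 2)*(d^2 - 1) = (d - 2)*(d - 1)*(d + 1)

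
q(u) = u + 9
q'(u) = 1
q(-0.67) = 8.33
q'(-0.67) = 1.00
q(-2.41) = 6.59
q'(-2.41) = 1.00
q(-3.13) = 5.87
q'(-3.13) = 1.00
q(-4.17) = 4.83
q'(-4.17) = 1.00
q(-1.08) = 7.92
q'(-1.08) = 1.00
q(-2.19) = 6.81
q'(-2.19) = 1.00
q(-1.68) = 7.32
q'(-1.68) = 1.00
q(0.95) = 9.95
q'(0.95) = 1.00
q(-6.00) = 3.00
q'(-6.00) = 1.00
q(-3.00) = 6.00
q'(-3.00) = 1.00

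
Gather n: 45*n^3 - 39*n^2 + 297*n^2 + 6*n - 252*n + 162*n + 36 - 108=45*n^3 + 258*n^2 - 84*n - 72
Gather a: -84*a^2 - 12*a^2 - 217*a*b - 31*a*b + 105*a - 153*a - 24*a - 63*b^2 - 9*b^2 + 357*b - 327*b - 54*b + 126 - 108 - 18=-96*a^2 + a*(-248*b - 72) - 72*b^2 - 24*b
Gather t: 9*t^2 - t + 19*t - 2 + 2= 9*t^2 + 18*t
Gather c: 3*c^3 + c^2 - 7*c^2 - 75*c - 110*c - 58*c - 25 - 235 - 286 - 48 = 3*c^3 - 6*c^2 - 243*c - 594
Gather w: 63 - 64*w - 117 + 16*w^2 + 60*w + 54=16*w^2 - 4*w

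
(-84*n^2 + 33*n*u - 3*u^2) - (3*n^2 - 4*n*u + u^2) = -87*n^2 + 37*n*u - 4*u^2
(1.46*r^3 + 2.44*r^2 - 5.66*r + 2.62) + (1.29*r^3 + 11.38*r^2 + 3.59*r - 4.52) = 2.75*r^3 + 13.82*r^2 - 2.07*r - 1.9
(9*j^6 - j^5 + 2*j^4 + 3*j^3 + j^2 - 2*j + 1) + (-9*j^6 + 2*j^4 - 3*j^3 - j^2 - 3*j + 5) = -j^5 + 4*j^4 - 5*j + 6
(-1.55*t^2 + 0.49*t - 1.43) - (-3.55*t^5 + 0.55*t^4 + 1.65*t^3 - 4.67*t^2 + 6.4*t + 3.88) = 3.55*t^5 - 0.55*t^4 - 1.65*t^3 + 3.12*t^2 - 5.91*t - 5.31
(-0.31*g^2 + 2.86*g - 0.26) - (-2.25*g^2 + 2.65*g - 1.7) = 1.94*g^2 + 0.21*g + 1.44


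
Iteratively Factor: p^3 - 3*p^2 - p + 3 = (p - 1)*(p^2 - 2*p - 3) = (p - 1)*(p + 1)*(p - 3)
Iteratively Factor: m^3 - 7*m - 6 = (m + 1)*(m^2 - m - 6) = (m + 1)*(m + 2)*(m - 3)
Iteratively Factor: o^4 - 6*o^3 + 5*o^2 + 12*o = (o - 4)*(o^3 - 2*o^2 - 3*o) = (o - 4)*(o + 1)*(o^2 - 3*o) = o*(o - 4)*(o + 1)*(o - 3)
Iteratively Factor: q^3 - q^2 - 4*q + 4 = (q - 1)*(q^2 - 4) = (q - 1)*(q + 2)*(q - 2)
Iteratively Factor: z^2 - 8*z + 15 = (z - 5)*(z - 3)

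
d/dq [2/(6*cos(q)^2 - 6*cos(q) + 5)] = 12*(-sin(q) + sin(2*q))/(6*cos(q) - 3*cos(2*q) - 8)^2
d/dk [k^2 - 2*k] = 2*k - 2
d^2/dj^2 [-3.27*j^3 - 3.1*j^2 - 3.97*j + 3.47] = -19.62*j - 6.2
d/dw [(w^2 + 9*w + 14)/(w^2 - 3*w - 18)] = 4*(-3*w^2 - 16*w - 30)/(w^4 - 6*w^3 - 27*w^2 + 108*w + 324)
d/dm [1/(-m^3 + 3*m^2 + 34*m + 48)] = (3*m^2 - 6*m - 34)/(-m^3 + 3*m^2 + 34*m + 48)^2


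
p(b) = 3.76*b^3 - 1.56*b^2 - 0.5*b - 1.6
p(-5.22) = -576.31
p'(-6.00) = 424.30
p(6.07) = 778.81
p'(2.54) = 64.35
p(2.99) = 83.47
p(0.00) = -1.60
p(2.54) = 48.68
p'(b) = 11.28*b^2 - 3.12*b - 0.5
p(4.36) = 278.20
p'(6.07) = 396.17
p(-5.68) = -738.11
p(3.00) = 84.38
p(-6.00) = -866.92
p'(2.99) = 91.02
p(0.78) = -1.15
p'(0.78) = 3.93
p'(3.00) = 91.66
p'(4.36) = 200.33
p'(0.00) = -0.50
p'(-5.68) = 381.14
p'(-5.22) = 323.15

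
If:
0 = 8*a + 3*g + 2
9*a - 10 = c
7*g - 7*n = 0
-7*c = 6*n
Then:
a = 74/47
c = 196/47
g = -686/141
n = -686/141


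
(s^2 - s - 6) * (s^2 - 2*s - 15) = s^4 - 3*s^3 - 19*s^2 + 27*s + 90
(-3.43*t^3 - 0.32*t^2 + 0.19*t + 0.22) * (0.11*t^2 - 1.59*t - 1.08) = -0.3773*t^5 + 5.4185*t^4 + 4.2341*t^3 + 0.0677*t^2 - 0.555*t - 0.2376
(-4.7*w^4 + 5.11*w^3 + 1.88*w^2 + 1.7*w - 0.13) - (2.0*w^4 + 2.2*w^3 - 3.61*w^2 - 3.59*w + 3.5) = -6.7*w^4 + 2.91*w^3 + 5.49*w^2 + 5.29*w - 3.63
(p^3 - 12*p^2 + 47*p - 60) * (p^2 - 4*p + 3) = p^5 - 16*p^4 + 98*p^3 - 284*p^2 + 381*p - 180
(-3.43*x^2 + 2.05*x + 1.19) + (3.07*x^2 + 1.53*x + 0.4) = -0.36*x^2 + 3.58*x + 1.59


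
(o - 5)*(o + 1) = o^2 - 4*o - 5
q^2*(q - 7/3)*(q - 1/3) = q^4 - 8*q^3/3 + 7*q^2/9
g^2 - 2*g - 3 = (g - 3)*(g + 1)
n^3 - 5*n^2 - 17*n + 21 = (n - 7)*(n - 1)*(n + 3)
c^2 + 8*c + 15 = (c + 3)*(c + 5)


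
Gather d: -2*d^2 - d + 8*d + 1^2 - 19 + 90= -2*d^2 + 7*d + 72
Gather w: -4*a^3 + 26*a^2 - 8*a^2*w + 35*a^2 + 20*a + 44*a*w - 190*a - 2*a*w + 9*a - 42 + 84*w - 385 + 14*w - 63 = -4*a^3 + 61*a^2 - 161*a + w*(-8*a^2 + 42*a + 98) - 490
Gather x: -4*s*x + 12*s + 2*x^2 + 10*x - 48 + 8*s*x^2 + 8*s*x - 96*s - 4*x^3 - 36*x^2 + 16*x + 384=-84*s - 4*x^3 + x^2*(8*s - 34) + x*(4*s + 26) + 336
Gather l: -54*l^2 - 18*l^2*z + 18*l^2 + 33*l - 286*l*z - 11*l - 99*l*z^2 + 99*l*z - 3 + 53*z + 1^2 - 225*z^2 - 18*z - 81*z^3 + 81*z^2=l^2*(-18*z - 36) + l*(-99*z^2 - 187*z + 22) - 81*z^3 - 144*z^2 + 35*z - 2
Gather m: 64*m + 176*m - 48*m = 192*m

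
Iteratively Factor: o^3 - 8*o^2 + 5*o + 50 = (o - 5)*(o^2 - 3*o - 10) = (o - 5)*(o + 2)*(o - 5)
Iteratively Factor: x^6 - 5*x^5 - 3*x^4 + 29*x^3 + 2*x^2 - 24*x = (x - 4)*(x^5 - x^4 - 7*x^3 + x^2 + 6*x) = x*(x - 4)*(x^4 - x^3 - 7*x^2 + x + 6) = x*(x - 4)*(x + 1)*(x^3 - 2*x^2 - 5*x + 6) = x*(x - 4)*(x - 1)*(x + 1)*(x^2 - x - 6) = x*(x - 4)*(x - 3)*(x - 1)*(x + 1)*(x + 2)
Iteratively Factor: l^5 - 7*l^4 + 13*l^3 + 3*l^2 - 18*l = (l - 3)*(l^4 - 4*l^3 + l^2 + 6*l) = (l - 3)*(l + 1)*(l^3 - 5*l^2 + 6*l) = l*(l - 3)*(l + 1)*(l^2 - 5*l + 6) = l*(l - 3)^2*(l + 1)*(l - 2)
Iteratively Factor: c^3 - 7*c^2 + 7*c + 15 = (c + 1)*(c^2 - 8*c + 15) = (c - 5)*(c + 1)*(c - 3)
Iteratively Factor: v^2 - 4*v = (v)*(v - 4)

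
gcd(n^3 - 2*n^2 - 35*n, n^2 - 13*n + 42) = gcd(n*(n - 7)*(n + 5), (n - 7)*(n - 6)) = n - 7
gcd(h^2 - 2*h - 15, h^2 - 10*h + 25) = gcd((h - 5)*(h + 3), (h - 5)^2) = h - 5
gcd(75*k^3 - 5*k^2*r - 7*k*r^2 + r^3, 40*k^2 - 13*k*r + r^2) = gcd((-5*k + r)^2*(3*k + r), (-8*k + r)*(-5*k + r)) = -5*k + r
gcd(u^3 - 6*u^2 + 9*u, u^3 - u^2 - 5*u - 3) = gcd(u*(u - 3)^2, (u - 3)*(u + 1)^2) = u - 3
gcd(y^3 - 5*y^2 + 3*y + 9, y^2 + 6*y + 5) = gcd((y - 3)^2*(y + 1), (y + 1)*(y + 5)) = y + 1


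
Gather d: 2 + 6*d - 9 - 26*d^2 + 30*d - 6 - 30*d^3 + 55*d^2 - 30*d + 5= -30*d^3 + 29*d^2 + 6*d - 8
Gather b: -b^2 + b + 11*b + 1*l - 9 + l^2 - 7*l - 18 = -b^2 + 12*b + l^2 - 6*l - 27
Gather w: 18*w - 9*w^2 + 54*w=-9*w^2 + 72*w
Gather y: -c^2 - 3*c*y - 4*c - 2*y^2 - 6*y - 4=-c^2 - 4*c - 2*y^2 + y*(-3*c - 6) - 4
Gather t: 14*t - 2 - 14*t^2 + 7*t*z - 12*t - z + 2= -14*t^2 + t*(7*z + 2) - z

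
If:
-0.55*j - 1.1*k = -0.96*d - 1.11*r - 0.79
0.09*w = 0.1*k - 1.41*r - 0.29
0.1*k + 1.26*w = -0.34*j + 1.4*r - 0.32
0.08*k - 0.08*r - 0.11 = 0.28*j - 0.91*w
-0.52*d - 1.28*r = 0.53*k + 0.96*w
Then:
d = -0.16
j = -0.86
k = 0.88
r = -0.13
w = -0.23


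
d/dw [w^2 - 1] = 2*w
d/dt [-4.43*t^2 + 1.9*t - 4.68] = 1.9 - 8.86*t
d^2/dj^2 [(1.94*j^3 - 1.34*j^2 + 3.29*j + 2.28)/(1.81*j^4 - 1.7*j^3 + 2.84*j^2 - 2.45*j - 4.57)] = (12.711268*j^9 - 26.339844*j^8 + 94.2452520000001*j^7 + 132.621612*j^6 + 213.396288*j^5 - 131.128866*j^4 + 554.122172*j^3 + 112.885908*j^2 + 297.836388*j - 43.089774)/(5.929741*j^12 - 16.70811*j^11 + 43.605072*j^10 - 81.424415*j^9 + 68.735577*j^8 - 53.5686*j^7 - 54.100189*j^6 + 164.08284*j^5 - 60.237369*j^4 + 69.569245*j^3 + 95.645073*j^2 - 153.504015*j - 95.443993)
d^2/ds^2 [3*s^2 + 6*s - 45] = 6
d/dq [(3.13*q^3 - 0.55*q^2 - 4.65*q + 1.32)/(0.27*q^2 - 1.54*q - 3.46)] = (0.8451*q^4 - 9.6404*q^3 - 30.3869*q^2 + 3.0932*q + 18.1218)/(0.0729*q^4 - 0.8316*q^3 + 0.5032*q^2 + 10.6568*q + 11.9716)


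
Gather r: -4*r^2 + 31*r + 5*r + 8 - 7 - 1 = -4*r^2 + 36*r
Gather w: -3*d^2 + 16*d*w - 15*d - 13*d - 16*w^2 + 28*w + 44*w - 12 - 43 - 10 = -3*d^2 - 28*d - 16*w^2 + w*(16*d + 72) - 65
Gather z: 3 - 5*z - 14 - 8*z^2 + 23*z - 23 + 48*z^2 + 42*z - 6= 40*z^2 + 60*z - 40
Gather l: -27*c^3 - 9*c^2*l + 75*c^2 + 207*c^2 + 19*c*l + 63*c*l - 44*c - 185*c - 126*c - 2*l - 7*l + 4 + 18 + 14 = -27*c^3 + 282*c^2 - 355*c + l*(-9*c^2 + 82*c - 9) + 36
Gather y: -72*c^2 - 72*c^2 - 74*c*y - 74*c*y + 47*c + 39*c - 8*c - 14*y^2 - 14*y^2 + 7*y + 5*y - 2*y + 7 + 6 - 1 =-144*c^2 + 78*c - 28*y^2 + y*(10 - 148*c) + 12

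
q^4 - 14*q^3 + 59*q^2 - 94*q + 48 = (q - 8)*(q - 3)*(q - 2)*(q - 1)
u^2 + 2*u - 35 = (u - 5)*(u + 7)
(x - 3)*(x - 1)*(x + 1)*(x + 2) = x^4 - x^3 - 7*x^2 + x + 6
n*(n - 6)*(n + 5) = n^3 - n^2 - 30*n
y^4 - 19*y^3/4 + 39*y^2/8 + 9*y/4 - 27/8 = (y - 3)*(y - 3/2)*(y - 1)*(y + 3/4)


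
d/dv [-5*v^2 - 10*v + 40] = -10*v - 10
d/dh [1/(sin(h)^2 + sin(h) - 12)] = -(2*sin(h) + 1)*cos(h)/(sin(h)^2 + sin(h) - 12)^2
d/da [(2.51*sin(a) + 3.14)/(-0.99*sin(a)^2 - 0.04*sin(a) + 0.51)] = (2.4849*sin(a)^2 + 6.2172*sin(a) + 1.4057)*cos(a)/(0.9801*sin(a)^4 + 0.0792*sin(a)^3 - 1.0082*sin(a)^2 - 0.0408*sin(a) + 0.2601)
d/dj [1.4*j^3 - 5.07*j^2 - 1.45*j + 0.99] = 4.2*j^2 - 10.14*j - 1.45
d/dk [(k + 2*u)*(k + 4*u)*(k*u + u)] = u*(3*k^2 + 12*k*u + 2*k + 8*u^2 + 6*u)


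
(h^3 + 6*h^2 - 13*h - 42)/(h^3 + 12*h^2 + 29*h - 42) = (h^2 - h - 6)/(h^2 + 5*h - 6)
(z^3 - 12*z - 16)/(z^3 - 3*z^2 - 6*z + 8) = (z + 2)/(z - 1)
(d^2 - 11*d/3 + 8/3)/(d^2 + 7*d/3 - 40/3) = (d - 1)/(d + 5)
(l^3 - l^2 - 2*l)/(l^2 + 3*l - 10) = l*(l + 1)/(l + 5)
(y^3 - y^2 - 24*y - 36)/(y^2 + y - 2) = (y^2 - 3*y - 18)/(y - 1)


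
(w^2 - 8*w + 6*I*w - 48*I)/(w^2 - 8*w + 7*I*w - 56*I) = (w + 6*I)/(w + 7*I)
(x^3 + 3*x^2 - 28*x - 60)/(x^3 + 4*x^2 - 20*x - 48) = (x - 5)/(x - 4)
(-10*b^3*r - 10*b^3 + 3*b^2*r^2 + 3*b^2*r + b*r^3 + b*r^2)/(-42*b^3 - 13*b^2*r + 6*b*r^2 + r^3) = b*(10*b^2*r + 10*b^2 - 3*b*r^2 - 3*b*r - r^3 - r^2)/(42*b^3 + 13*b^2*r - 6*b*r^2 - r^3)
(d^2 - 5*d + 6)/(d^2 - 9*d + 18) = (d - 2)/(d - 6)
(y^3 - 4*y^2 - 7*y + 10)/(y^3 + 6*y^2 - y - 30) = (y^3 - 4*y^2 - 7*y + 10)/(y^3 + 6*y^2 - y - 30)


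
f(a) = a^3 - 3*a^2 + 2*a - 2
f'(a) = 3*a^2 - 6*a + 2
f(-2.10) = -28.69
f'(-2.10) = 27.83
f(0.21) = -1.70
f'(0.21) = 0.87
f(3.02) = 4.22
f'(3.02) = 11.24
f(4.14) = 25.82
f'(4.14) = 28.58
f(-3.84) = -110.54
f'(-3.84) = 69.28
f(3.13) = 5.53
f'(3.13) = 12.61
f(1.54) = -2.38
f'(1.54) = -0.13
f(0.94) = -1.94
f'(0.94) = -0.99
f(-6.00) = -338.00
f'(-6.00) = 146.00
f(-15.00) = -4082.00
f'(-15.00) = 767.00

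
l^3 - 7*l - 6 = (l - 3)*(l + 1)*(l + 2)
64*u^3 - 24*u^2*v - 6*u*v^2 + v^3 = (-8*u + v)*(-2*u + v)*(4*u + v)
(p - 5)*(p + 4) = p^2 - p - 20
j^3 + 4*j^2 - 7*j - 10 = (j - 2)*(j + 1)*(j + 5)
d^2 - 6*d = d*(d - 6)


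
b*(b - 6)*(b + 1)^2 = b^4 - 4*b^3 - 11*b^2 - 6*b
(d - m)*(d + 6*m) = d^2 + 5*d*m - 6*m^2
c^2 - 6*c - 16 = (c - 8)*(c + 2)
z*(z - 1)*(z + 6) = z^3 + 5*z^2 - 6*z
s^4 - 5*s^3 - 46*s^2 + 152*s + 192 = (s - 8)*(s - 4)*(s + 1)*(s + 6)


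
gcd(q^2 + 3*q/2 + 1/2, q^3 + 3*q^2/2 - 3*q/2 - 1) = q + 1/2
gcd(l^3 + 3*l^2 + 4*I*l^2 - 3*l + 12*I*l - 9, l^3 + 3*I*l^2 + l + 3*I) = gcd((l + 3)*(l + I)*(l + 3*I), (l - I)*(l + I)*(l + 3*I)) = l^2 + 4*I*l - 3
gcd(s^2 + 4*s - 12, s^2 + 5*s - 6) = s + 6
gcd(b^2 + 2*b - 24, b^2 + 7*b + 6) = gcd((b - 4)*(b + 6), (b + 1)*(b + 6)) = b + 6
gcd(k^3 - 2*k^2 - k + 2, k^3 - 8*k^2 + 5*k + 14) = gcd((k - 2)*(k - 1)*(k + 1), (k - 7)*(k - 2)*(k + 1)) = k^2 - k - 2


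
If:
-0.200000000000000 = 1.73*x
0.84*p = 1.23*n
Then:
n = 0.682926829268293*p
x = -0.12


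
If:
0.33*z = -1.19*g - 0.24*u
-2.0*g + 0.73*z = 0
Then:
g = 0.365*z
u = -3.18479166666667*z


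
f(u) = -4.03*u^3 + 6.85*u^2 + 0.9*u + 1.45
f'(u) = -12.09*u^2 + 13.7*u + 0.9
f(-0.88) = 8.71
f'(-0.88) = -20.52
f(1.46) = 4.82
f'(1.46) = -4.87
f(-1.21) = 17.53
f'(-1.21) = -33.38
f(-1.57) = 32.52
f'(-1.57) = -50.41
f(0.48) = 3.01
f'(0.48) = 4.69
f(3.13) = -52.20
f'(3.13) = -74.66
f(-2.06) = 63.89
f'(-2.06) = -78.63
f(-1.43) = 25.96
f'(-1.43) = -43.41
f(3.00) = -43.01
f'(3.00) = -66.81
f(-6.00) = 1113.13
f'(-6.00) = -516.54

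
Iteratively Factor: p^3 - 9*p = (p)*(p^2 - 9) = p*(p + 3)*(p - 3)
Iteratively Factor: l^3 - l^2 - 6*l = (l - 3)*(l^2 + 2*l) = (l - 3)*(l + 2)*(l)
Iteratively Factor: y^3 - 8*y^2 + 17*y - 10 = (y - 5)*(y^2 - 3*y + 2) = (y - 5)*(y - 2)*(y - 1)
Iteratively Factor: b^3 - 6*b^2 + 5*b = (b - 1)*(b^2 - 5*b) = b*(b - 1)*(b - 5)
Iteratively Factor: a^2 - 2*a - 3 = (a + 1)*(a - 3)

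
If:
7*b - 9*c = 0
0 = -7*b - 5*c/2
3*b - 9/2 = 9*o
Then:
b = 0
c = 0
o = -1/2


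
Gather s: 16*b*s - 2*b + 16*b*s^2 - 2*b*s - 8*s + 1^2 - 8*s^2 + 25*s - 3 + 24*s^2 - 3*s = -2*b + s^2*(16*b + 16) + s*(14*b + 14) - 2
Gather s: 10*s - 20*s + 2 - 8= -10*s - 6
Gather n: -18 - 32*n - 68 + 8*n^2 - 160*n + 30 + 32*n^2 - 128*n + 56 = 40*n^2 - 320*n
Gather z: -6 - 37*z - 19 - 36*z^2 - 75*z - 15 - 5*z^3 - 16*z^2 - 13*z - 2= -5*z^3 - 52*z^2 - 125*z - 42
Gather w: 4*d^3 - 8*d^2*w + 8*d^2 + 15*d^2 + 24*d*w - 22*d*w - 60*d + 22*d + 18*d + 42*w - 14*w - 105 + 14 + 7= 4*d^3 + 23*d^2 - 20*d + w*(-8*d^2 + 2*d + 28) - 84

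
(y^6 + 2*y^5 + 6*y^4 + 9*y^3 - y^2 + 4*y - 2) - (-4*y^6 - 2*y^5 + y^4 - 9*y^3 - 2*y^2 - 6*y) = 5*y^6 + 4*y^5 + 5*y^4 + 18*y^3 + y^2 + 10*y - 2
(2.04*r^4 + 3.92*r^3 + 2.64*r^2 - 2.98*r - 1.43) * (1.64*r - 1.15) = 3.3456*r^5 + 4.0828*r^4 - 0.1784*r^3 - 7.9232*r^2 + 1.0818*r + 1.6445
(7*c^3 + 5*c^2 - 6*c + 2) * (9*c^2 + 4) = 63*c^5 + 45*c^4 - 26*c^3 + 38*c^2 - 24*c + 8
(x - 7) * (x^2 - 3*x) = x^3 - 10*x^2 + 21*x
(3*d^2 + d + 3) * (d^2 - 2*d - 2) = 3*d^4 - 5*d^3 - 5*d^2 - 8*d - 6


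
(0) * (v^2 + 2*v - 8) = 0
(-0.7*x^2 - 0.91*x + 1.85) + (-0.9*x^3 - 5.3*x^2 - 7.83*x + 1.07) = -0.9*x^3 - 6.0*x^2 - 8.74*x + 2.92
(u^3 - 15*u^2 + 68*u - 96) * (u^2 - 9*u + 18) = u^5 - 24*u^4 + 221*u^3 - 978*u^2 + 2088*u - 1728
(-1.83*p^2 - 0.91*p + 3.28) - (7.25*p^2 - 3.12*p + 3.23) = -9.08*p^2 + 2.21*p + 0.0499999999999998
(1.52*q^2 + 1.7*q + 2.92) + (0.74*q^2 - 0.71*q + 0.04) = 2.26*q^2 + 0.99*q + 2.96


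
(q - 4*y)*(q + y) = q^2 - 3*q*y - 4*y^2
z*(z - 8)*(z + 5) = z^3 - 3*z^2 - 40*z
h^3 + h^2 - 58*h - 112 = (h - 8)*(h + 2)*(h + 7)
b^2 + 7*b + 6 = (b + 1)*(b + 6)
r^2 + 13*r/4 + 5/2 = (r + 5/4)*(r + 2)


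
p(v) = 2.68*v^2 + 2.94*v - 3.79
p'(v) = 5.36*v + 2.94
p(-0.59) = -4.59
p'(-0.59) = -0.22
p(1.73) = 9.32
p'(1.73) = 12.21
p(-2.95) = 10.86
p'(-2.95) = -12.87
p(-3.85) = 24.62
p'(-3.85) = -17.70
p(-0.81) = -4.41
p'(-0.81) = -1.40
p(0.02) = -3.73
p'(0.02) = 3.05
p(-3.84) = 24.44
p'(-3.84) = -17.64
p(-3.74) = 22.70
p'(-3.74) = -17.11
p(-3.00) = 11.51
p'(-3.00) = -13.14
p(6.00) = 110.33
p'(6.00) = 35.10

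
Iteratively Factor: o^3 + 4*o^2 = (o)*(o^2 + 4*o) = o*(o + 4)*(o)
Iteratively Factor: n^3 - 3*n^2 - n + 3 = (n - 3)*(n^2 - 1) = (n - 3)*(n - 1)*(n + 1)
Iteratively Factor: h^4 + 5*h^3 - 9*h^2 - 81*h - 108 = (h - 4)*(h^3 + 9*h^2 + 27*h + 27) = (h - 4)*(h + 3)*(h^2 + 6*h + 9) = (h - 4)*(h + 3)^2*(h + 3)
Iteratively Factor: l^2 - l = (l - 1)*(l)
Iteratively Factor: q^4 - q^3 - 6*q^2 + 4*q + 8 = (q + 2)*(q^3 - 3*q^2 + 4) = (q - 2)*(q + 2)*(q^2 - q - 2) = (q - 2)^2*(q + 2)*(q + 1)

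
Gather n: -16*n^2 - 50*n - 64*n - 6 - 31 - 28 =-16*n^2 - 114*n - 65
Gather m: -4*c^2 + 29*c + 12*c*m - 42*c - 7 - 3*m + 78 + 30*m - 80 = -4*c^2 - 13*c + m*(12*c + 27) - 9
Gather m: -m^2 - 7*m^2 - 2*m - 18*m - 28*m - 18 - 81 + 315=-8*m^2 - 48*m + 216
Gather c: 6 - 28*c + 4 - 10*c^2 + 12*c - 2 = -10*c^2 - 16*c + 8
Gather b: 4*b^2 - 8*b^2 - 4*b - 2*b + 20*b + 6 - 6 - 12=-4*b^2 + 14*b - 12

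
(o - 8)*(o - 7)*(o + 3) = o^3 - 12*o^2 + 11*o + 168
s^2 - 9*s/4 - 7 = (s - 4)*(s + 7/4)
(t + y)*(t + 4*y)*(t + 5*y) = t^3 + 10*t^2*y + 29*t*y^2 + 20*y^3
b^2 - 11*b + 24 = (b - 8)*(b - 3)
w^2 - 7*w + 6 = (w - 6)*(w - 1)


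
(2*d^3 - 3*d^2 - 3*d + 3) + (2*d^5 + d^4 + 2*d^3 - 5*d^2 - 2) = 2*d^5 + d^4 + 4*d^3 - 8*d^2 - 3*d + 1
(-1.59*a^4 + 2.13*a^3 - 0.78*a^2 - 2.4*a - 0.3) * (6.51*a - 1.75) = -10.3509*a^5 + 16.6488*a^4 - 8.8053*a^3 - 14.259*a^2 + 2.247*a + 0.525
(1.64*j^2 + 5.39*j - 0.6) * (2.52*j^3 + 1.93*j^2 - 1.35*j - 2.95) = 4.1328*j^5 + 16.748*j^4 + 6.6767*j^3 - 13.2725*j^2 - 15.0905*j + 1.77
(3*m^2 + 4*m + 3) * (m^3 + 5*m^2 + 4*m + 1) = 3*m^5 + 19*m^4 + 35*m^3 + 34*m^2 + 16*m + 3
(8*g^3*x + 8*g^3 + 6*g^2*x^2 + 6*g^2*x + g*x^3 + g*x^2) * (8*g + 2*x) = 64*g^4*x + 64*g^4 + 64*g^3*x^2 + 64*g^3*x + 20*g^2*x^3 + 20*g^2*x^2 + 2*g*x^4 + 2*g*x^3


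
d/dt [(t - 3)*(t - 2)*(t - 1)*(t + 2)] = 4*t^3 - 12*t^2 - 2*t + 16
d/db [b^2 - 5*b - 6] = 2*b - 5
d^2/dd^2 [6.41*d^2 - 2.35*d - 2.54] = 12.8200000000000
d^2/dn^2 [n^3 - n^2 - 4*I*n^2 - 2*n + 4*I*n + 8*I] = 6*n - 2 - 8*I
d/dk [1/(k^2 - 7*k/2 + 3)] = 2*(7 - 4*k)/(2*k^2 - 7*k + 6)^2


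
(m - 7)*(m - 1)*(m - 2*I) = m^3 - 8*m^2 - 2*I*m^2 + 7*m + 16*I*m - 14*I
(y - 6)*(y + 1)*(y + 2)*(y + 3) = y^4 - 25*y^2 - 60*y - 36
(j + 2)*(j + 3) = j^2 + 5*j + 6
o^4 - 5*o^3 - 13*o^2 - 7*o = o*(o - 7)*(o + 1)^2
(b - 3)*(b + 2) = b^2 - b - 6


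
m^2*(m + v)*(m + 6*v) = m^4 + 7*m^3*v + 6*m^2*v^2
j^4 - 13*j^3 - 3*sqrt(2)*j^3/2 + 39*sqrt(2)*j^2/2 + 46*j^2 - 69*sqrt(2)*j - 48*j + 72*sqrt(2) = (j - 8)*(j - 3)*(j - 2)*(j - 3*sqrt(2)/2)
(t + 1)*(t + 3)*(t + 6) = t^3 + 10*t^2 + 27*t + 18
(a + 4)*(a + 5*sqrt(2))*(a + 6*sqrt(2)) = a^3 + 4*a^2 + 11*sqrt(2)*a^2 + 60*a + 44*sqrt(2)*a + 240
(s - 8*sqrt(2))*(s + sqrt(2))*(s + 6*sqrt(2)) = s^3 - sqrt(2)*s^2 - 100*s - 96*sqrt(2)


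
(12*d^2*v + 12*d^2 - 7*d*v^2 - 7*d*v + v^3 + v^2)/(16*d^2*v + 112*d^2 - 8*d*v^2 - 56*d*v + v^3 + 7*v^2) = (-3*d*v - 3*d + v^2 + v)/(-4*d*v - 28*d + v^2 + 7*v)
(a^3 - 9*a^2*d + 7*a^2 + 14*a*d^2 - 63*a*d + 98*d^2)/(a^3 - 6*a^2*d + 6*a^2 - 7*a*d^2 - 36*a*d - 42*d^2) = (a^2 - 2*a*d + 7*a - 14*d)/(a^2 + a*d + 6*a + 6*d)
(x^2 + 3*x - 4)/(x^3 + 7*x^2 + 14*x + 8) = (x - 1)/(x^2 + 3*x + 2)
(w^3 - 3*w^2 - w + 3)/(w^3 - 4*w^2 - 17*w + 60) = (w^2 - 1)/(w^2 - w - 20)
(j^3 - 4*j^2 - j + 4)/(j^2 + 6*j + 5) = (j^2 - 5*j + 4)/(j + 5)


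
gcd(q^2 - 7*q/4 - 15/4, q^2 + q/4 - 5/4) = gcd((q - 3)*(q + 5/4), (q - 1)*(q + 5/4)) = q + 5/4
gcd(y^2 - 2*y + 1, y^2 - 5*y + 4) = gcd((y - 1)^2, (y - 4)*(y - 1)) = y - 1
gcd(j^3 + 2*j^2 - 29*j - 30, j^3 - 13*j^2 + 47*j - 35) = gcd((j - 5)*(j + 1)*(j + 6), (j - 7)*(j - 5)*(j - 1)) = j - 5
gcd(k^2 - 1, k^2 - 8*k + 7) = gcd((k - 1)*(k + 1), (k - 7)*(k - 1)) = k - 1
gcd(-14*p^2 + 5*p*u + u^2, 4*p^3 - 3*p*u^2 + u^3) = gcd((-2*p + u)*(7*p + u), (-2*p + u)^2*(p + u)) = 2*p - u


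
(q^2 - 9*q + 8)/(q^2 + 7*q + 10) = (q^2 - 9*q + 8)/(q^2 + 7*q + 10)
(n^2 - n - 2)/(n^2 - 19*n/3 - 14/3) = 3*(-n^2 + n + 2)/(-3*n^2 + 19*n + 14)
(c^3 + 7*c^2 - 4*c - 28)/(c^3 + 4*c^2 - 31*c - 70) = (c - 2)/(c - 5)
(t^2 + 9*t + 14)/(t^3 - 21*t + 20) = (t^2 + 9*t + 14)/(t^3 - 21*t + 20)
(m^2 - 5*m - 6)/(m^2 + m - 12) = (m^2 - 5*m - 6)/(m^2 + m - 12)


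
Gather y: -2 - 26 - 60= -88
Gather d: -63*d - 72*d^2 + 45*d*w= -72*d^2 + d*(45*w - 63)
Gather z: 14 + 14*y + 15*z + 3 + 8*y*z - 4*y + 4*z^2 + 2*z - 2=10*y + 4*z^2 + z*(8*y + 17) + 15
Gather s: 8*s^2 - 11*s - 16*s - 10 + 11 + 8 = 8*s^2 - 27*s + 9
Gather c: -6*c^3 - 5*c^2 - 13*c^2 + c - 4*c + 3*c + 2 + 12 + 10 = -6*c^3 - 18*c^2 + 24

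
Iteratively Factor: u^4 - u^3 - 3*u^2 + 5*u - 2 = (u + 2)*(u^3 - 3*u^2 + 3*u - 1) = (u - 1)*(u + 2)*(u^2 - 2*u + 1) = (u - 1)^2*(u + 2)*(u - 1)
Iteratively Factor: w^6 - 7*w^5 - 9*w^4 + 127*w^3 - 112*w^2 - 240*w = (w - 5)*(w^5 - 2*w^4 - 19*w^3 + 32*w^2 + 48*w) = (w - 5)*(w - 4)*(w^4 + 2*w^3 - 11*w^2 - 12*w) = w*(w - 5)*(w - 4)*(w^3 + 2*w^2 - 11*w - 12) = w*(w - 5)*(w - 4)*(w - 3)*(w^2 + 5*w + 4) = w*(w - 5)*(w - 4)*(w - 3)*(w + 4)*(w + 1)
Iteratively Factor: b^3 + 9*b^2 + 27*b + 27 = (b + 3)*(b^2 + 6*b + 9) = (b + 3)^2*(b + 3)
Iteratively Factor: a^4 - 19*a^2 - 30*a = (a + 3)*(a^3 - 3*a^2 - 10*a) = (a - 5)*(a + 3)*(a^2 + 2*a) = a*(a - 5)*(a + 3)*(a + 2)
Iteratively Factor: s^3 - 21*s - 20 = (s - 5)*(s^2 + 5*s + 4) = (s - 5)*(s + 1)*(s + 4)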